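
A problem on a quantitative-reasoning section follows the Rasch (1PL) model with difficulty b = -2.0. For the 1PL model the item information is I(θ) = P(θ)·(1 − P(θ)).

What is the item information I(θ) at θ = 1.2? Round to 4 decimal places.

0.0376

P = 1/(1+e^{-3.2000}) = 0.9608
P(1−P) = 0.9608 × 0.0392 = 0.0376
I = P(1−P) = 0.03763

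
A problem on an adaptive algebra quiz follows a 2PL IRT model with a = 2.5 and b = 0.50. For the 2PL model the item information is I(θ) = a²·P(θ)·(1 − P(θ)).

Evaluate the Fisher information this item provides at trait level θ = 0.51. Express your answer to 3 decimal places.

P = 1/(1+e^{-0.0250}) = 0.5062
P(1−P) = 0.5062 × 0.4938 = 0.2500
I = a² × P(1−P) = 2.5² × 0.2500 = 1.56226

1.562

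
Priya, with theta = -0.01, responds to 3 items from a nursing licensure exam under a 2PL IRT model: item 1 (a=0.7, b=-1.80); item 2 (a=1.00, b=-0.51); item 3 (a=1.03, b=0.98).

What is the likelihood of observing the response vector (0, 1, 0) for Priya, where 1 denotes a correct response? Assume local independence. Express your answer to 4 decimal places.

P(theta) = 1 / (1 + exp(−a(theta − b)))
P_1 = 1/(1+e^{-1.2530}) = 0.7778
P_2 = 1/(1+e^{-0.5000}) = 0.6225
P_3 = 1/(1+e^{1.0197}) = 0.2651
L = (1−P_1) × P_2 × (1−P_3) = 0.2222 × 0.6225 × 0.7349 = 0.10164

0.1016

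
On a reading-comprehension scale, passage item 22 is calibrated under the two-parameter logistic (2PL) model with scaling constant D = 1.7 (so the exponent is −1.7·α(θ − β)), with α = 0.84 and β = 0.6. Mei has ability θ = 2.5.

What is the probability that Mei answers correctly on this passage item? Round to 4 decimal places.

P(θ) = 1 / (1 + exp(−D·α(θ − β)))
Exponent: 1.7 × 0.84 × (2.5 − 0.6) = 2.7132
1/(1 + e^{-2.7132}) = 0.9378
P = 0.9378

0.9378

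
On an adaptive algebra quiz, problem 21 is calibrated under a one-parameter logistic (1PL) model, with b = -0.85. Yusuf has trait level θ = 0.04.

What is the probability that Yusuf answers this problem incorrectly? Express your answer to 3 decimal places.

P(θ) = 1 / (1 + exp(−(θ − b)))
Exponent: (0.04 − (-0.85)) = 0.8900
1/(1 + e^{-0.8900}) = 0.7089
P = 0.7089
P(incorrect) = 1 − 0.7089 = 0.2911

0.291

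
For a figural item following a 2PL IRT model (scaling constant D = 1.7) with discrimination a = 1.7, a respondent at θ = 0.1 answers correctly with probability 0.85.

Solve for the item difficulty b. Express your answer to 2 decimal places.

-0.50

P(θ) = 1 / (1 + exp(−D·a(θ − b)))
logit(0.85) = ln(0.85/0.15) = 1.7346
b = θ − logit/(1.7·a) = 0.1 − 1.7346/2.8900 = -0.5002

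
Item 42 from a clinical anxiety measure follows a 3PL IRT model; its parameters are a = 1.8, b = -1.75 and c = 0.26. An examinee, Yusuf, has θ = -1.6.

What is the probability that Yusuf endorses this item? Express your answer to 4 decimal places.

0.6796

P(θ) = c + (1 − c) · 1 / (1 + exp(−a(θ − b)))
Exponent: 1.8 × (-1.6 − (-1.75)) = 0.2700
1/(1 + e^{-0.2700}) = 0.5671
P = 0.26 + 0.74 × 0.5671 = 0.6796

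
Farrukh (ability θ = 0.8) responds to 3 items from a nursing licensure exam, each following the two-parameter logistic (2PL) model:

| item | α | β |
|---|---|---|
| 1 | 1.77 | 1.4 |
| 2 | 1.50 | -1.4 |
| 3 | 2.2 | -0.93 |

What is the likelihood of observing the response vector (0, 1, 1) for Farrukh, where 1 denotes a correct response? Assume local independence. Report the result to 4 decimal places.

P(θ) = 1 / (1 + exp(−α(θ − β)))
P_1 = 1/(1+e^{1.0620}) = 0.2569
P_2 = 1/(1+e^{-3.3000}) = 0.9644
P_3 = 1/(1+e^{-3.8060}) = 0.9782
L = (1−P_1) × P_2 × P_3 = 0.7431 × 0.9644 × 0.9782 = 0.70105

0.7011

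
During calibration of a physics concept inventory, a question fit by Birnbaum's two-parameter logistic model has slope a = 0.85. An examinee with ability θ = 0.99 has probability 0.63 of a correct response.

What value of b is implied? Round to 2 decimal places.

P(θ) = 1 / (1 + exp(−a(θ − b)))
logit(0.63) = ln(0.63/0.37) = 0.5322
b = θ − logit/(a) = 0.99 − 0.5322/0.8500 = 0.3639

0.36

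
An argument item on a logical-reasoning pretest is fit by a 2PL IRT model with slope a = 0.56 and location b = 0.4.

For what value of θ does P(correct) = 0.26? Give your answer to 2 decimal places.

-1.47

P(θ) = 1 / (1 + exp(−a(θ − b)))
logit = ln(0.2600/0.7400) = -1.0460
θ = b + logit/(a) = 0.4 + (-1.0460)/0.5600 = -1.4678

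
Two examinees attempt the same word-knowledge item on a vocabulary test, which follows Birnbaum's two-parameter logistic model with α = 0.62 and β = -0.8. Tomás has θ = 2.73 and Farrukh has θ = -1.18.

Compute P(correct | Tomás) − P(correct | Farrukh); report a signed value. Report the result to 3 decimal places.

P(θ) = 1 / (1 + exp(−α(θ − β)))
P(Tomás) = 0.8992  [exponent 2.1886]
P(Farrukh) = 0.4414  [exponent -0.2356]
Difference = 0.8992 − 0.4414 = 0.4579

0.458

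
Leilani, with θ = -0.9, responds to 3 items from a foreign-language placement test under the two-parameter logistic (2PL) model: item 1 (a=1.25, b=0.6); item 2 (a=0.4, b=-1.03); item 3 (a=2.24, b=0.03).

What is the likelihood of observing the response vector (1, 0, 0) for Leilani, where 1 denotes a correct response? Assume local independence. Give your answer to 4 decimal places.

0.0576

P(θ) = 1 / (1 + exp(−a(θ − b)))
P_1 = 1/(1+e^{1.8750}) = 0.1330
P_2 = 1/(1+e^{-0.0520}) = 0.5130
P_3 = 1/(1+e^{2.0832}) = 0.1107
L = P_1 × (1−P_2) × (1−P_3) = 0.1330 × 0.4870 × 0.8893 = 0.05758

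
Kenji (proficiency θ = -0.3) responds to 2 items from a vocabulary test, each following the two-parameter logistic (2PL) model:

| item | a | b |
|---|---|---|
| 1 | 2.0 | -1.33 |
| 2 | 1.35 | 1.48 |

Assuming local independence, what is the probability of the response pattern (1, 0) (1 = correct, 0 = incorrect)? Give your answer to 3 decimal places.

P(θ) = 1 / (1 + exp(−a(θ − b)))
P_1 = 1/(1+e^{-2.0600}) = 0.8870
P_2 = 1/(1+e^{2.4030}) = 0.0829
L = P_1 × (1−P_2) = 0.8870 × 0.9171 = 0.81339

0.813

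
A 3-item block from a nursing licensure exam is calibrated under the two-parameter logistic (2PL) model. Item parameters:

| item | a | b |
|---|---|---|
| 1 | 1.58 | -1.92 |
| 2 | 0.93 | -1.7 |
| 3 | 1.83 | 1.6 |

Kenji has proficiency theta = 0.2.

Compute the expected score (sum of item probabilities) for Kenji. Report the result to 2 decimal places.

1.89

P(theta) = 1 / (1 + exp(−a(theta − b)))
P_1 = 1/(1+e^{-3.3496}) = 0.9661
P_2 = 1/(1+e^{-1.7670}) = 0.8541
P_3 = 1/(1+e^{2.5620}) = 0.0716
E[score] = 0.9661 + 0.8541 + 0.0716 = 1.8918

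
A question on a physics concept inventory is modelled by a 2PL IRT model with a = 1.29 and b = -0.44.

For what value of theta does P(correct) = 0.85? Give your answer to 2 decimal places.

0.90

P(theta) = 1 / (1 + exp(−a(theta − b)))
logit = ln(0.8500/0.1500) = 1.7346
theta = b + logit/(a) = -0.44 + 1.7346/1.2900 = 0.9047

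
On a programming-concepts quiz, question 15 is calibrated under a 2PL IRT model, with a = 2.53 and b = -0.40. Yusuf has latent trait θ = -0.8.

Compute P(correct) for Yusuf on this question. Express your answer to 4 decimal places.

0.2666

P(θ) = 1 / (1 + exp(−a(θ − b)))
Exponent: 2.53 × (-0.8 − (-0.40)) = -1.0120
1/(1 + e^{1.0120}) = 0.2666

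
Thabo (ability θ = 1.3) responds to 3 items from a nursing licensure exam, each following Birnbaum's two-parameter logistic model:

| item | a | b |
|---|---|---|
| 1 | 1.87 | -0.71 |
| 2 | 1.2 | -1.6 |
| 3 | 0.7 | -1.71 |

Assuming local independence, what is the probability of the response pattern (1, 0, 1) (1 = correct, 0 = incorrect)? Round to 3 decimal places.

P(θ) = 1 / (1 + exp(−a(θ − b)))
P_1 = 1/(1+e^{-3.7587}) = 0.9772
P_2 = 1/(1+e^{-3.4800}) = 0.9701
P_3 = 1/(1+e^{-2.1070}) = 0.8916
L = P_1 × (1−P_2) × P_3 = 0.9772 × 0.0299 × 0.8916 = 0.02604

0.026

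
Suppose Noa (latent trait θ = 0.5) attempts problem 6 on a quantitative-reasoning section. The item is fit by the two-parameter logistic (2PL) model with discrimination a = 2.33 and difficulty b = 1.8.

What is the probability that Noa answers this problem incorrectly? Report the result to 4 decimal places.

0.9539

P(θ) = 1 / (1 + exp(−a(θ − b)))
Exponent: 2.33 × (0.5 − 1.8) = -3.0290
1/(1 + e^{3.0290}) = 0.0461
P(incorrect) = 1 − 0.0461 = 0.9539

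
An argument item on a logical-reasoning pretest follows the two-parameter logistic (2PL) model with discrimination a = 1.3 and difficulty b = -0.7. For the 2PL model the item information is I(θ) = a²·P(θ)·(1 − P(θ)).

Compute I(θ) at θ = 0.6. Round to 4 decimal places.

P = 1/(1+e^{-1.6900}) = 0.8442
P(1−P) = 0.8442 × 0.1558 = 0.1315
I = a² × P(1−P) = 1.3² × 0.1315 = 0.22225

0.2223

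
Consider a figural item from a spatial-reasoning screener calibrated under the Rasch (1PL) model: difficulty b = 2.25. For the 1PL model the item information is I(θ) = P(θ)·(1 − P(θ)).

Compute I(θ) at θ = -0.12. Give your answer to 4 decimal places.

P = 1/(1+e^{2.3700}) = 0.0855
P(1−P) = 0.0855 × 0.9145 = 0.0782
I = P(1−P) = 0.07818

0.0782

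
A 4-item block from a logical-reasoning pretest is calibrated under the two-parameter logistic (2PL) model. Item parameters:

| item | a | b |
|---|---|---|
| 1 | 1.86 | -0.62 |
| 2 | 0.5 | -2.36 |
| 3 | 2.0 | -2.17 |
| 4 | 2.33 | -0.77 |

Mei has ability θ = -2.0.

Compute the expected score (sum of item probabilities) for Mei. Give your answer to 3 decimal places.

1.254

P(θ) = 1 / (1 + exp(−a(θ − b)))
P_1 = 1/(1+e^{2.5668}) = 0.0713
P_2 = 1/(1+e^{-0.1800}) = 0.5449
P_3 = 1/(1+e^{-0.3400}) = 0.5842
P_4 = 1/(1+e^{2.8659}) = 0.0539
E[score] = 0.0713 + 0.5449 + 0.5842 + 0.0539 = 1.2542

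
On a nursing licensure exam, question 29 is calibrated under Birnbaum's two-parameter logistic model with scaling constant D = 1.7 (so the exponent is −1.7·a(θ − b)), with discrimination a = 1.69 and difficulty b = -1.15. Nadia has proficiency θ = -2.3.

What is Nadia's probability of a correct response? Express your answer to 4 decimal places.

P(θ) = 1 / (1 + exp(−D·a(θ − b)))
Exponent: 1.7 × 1.69 × (-2.3 − (-1.15)) = -3.3039
1/(1 + e^{3.3039}) = 0.0354
P = 0.0354

0.0354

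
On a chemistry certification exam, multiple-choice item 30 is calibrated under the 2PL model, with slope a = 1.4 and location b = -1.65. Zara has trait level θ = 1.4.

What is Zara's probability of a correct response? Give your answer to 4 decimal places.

0.9862

P(θ) = 1 / (1 + exp(−a(θ − b)))
Exponent: 1.4 × (1.4 − (-1.65)) = 4.2700
1/(1 + e^{-4.2700}) = 0.9862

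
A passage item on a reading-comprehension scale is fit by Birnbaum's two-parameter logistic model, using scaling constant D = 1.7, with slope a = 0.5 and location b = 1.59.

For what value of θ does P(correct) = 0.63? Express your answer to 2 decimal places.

P(θ) = 1 / (1 + exp(−D·a(θ − b)))
logit = ln(0.6300/0.3700) = 0.5322
θ = b + logit/(1.7·a) = 1.59 + 0.5322/0.8500 = 2.2161

2.22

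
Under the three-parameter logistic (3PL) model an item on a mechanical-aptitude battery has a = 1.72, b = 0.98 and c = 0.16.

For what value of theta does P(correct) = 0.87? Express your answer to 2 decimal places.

P(theta) = c + (1 − c) · 1 / (1 + exp(−a(theta − b)))
Remove guessing floor: (0.87 − 0.16)/(1 − 0.16) = 0.8452
logit = ln(0.8452/0.1548) = 1.6977
theta = b + logit/(a) = 0.98 + 1.6977/1.7200 = 1.9671

1.97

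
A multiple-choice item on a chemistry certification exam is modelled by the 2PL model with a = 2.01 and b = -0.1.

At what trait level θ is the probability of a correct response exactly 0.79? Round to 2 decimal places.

0.56

P(θ) = 1 / (1 + exp(−a(θ − b)))
logit = ln(0.7900/0.2100) = 1.3249
θ = b + logit/(a) = -0.1 + 1.3249/2.0100 = 0.5592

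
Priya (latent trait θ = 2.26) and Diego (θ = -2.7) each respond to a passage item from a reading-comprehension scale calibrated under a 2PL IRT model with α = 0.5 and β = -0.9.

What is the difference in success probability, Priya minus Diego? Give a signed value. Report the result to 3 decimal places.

0.540

P(θ) = 1 / (1 + exp(−α(θ − β)))
P(Priya) = 0.8292  [exponent 1.5800]
P(Diego) = 0.2891  [exponent -0.9000]
Difference = 0.8292 − 0.2891 = 0.5402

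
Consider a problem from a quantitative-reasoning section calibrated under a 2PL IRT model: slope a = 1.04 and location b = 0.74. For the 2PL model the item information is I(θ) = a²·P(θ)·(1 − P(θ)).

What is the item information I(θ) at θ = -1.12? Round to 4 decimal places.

P = 1/(1+e^{1.9344}) = 0.1263
P(1−P) = 0.1263 × 0.8737 = 0.1103
I = a² × P(1−P) = 1.04² × 0.1103 = 0.11932

0.1193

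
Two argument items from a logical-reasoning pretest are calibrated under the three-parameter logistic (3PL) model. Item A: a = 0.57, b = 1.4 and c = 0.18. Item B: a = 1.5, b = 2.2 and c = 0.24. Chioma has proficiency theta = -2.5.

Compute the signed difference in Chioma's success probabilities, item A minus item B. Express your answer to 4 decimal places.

0.0195

P(theta) = c + (1 − c) · 1 / (1 + exp(−a(theta − b)))
P_A = 0.2601
P_B = 0.2407
P_A − P_B = 0.0195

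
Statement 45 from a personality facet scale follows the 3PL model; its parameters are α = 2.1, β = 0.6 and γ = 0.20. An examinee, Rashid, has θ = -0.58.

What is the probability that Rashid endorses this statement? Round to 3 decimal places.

0.262

P(θ) = γ + (1 − γ) · 1 / (1 + exp(−α(θ − β)))
Exponent: 2.1 × (-0.58 − 0.6) = -2.4780
1/(1 + e^{2.4780}) = 0.0774
P = 0.20 + 0.80 × 0.0774 = 0.2619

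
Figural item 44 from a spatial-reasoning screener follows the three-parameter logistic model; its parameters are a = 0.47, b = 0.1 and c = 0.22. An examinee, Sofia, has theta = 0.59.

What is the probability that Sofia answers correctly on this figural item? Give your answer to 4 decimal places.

P(theta) = c + (1 − c) · 1 / (1 + exp(−a(theta − b)))
Exponent: 0.47 × (0.59 − 0.1) = 0.2303
1/(1 + e^{-0.2303}) = 0.5573
P = 0.22 + 0.78 × 0.5573 = 0.6547

0.6547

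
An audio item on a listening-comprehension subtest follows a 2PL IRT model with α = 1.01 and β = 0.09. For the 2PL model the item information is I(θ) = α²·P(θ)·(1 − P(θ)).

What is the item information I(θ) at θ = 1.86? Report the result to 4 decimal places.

P = 1/(1+e^{-1.7877}) = 0.8566
P(1−P) = 0.8566 × 0.1434 = 0.1228
I = α² × P(1−P) = 1.01² × 0.1228 = 0.12527

0.1253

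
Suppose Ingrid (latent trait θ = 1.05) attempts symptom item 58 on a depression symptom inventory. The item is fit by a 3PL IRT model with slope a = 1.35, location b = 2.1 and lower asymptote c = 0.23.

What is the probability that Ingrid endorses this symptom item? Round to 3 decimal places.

P(θ) = c + (1 − c) · 1 / (1 + exp(−a(θ − b)))
Exponent: 1.35 × (1.05 − 2.1) = -1.4175
1/(1 + e^{1.4175}) = 0.1951
P = 0.23 + 0.77 × 0.1951 = 0.3802

0.380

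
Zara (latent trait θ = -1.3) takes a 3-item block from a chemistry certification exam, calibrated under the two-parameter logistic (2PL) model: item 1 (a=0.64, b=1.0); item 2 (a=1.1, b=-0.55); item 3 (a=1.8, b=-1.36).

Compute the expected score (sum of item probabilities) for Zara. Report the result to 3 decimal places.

1.018

P(θ) = 1 / (1 + exp(−a(θ − b)))
P_1 = 1/(1+e^{1.4720}) = 0.1866
P_2 = 1/(1+e^{0.8250}) = 0.3047
P_3 = 1/(1+e^{-0.1080}) = 0.5270
E[score] = 0.1866 + 0.3047 + 0.5270 = 1.0183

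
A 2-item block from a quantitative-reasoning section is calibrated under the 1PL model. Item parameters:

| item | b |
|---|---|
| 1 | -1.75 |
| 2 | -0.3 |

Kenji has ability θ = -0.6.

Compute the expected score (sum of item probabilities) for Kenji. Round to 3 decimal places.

1.185

P(θ) = 1 / (1 + exp(−(θ − b)))
P_1 = 1/(1+e^{-1.1500}) = 0.7595
P_2 = 1/(1+e^{0.3000}) = 0.4256
E[score] = 0.7595 + 0.4256 = 1.1851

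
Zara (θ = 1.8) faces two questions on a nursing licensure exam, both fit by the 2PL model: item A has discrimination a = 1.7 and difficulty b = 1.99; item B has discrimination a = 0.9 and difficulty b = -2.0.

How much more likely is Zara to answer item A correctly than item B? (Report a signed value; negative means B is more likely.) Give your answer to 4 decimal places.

-0.5484

P(θ) = 1 / (1 + exp(−a(θ − b)))
P_A = 0.4199
P_B = 0.9683
P_A − P_B = -0.5484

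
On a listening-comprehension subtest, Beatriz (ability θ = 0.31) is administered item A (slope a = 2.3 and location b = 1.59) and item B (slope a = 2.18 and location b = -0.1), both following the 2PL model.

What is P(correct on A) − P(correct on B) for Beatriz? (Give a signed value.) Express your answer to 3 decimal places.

-0.660

P(θ) = 1 / (1 + exp(−a(θ − b)))
P_A = 0.0500
P_B = 0.7097
P_A − P_B = -0.6597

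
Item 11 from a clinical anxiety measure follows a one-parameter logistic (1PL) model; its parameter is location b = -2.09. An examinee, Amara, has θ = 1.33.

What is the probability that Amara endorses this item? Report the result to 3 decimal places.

0.968

P(θ) = 1 / (1 + exp(−(θ − b)))
Exponent: (1.33 − (-2.09)) = 3.4200
1/(1 + e^{-3.4200}) = 0.9683
P = 0.9683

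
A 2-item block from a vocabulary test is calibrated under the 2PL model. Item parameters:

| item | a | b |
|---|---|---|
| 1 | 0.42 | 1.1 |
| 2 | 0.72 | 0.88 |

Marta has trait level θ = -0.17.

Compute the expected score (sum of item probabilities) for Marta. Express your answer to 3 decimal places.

0.689

P(θ) = 1 / (1 + exp(−a(θ − b)))
P_1 = 1/(1+e^{0.5334}) = 0.3697
P_2 = 1/(1+e^{0.7560}) = 0.3195
E[score] = 0.3697 + 0.3195 = 0.6892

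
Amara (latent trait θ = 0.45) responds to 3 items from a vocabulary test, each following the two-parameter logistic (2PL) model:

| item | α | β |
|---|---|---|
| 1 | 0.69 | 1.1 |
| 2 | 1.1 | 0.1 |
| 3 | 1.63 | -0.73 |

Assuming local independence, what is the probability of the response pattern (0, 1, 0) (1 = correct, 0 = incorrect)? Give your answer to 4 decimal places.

P(θ) = 1 / (1 + exp(−α(θ − β)))
P_1 = 1/(1+e^{0.4485}) = 0.3897
P_2 = 1/(1+e^{-0.3850}) = 0.5951
P_3 = 1/(1+e^{-1.9234}) = 0.8725
L = (1−P_1) × P_2 × (1−P_3) = 0.6103 × 0.5951 × 0.1275 = 0.04630

0.0463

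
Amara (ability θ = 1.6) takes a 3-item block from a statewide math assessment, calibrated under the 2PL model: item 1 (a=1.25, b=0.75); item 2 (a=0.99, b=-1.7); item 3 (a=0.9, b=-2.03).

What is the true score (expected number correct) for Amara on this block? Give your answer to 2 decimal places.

2.67

P(θ) = 1 / (1 + exp(−a(θ − b)))
P_1 = 1/(1+e^{-1.0625}) = 0.7432
P_2 = 1/(1+e^{-3.2670}) = 0.9633
P_3 = 1/(1+e^{-3.2670}) = 0.9633
E[score] = 0.7432 + 0.9633 + 0.9633 = 2.6697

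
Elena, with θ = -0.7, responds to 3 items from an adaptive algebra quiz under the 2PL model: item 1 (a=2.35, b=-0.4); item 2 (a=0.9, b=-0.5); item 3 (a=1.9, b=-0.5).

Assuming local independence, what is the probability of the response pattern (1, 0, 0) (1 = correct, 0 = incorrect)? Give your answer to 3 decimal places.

P(θ) = 1 / (1 + exp(−a(θ − b)))
P_1 = 1/(1+e^{0.7050}) = 0.3307
P_2 = 1/(1+e^{0.1800}) = 0.4551
P_3 = 1/(1+e^{0.3800}) = 0.4061
L = P_1 × (1−P_2) × (1−P_3) = 0.3307 × 0.5449 × 0.5939 = 0.10701

0.107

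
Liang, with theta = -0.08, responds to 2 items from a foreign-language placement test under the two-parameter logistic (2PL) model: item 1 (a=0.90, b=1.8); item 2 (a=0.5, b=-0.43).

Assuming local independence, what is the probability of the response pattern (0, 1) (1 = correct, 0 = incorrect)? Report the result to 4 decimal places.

0.4591

P(theta) = 1 / (1 + exp(−a(theta − b)))
P_1 = 1/(1+e^{1.6920}) = 0.1555
P_2 = 1/(1+e^{-0.1750}) = 0.5436
L = (1−P_1) × P_2 = 0.8445 × 0.5436 = 0.45910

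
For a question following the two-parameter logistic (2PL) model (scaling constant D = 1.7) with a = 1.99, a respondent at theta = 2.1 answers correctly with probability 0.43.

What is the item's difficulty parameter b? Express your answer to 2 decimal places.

2.18

P(theta) = 1 / (1 + exp(−D·a(theta − b)))
logit(0.43) = ln(0.43/0.57) = -0.2819
b = theta − logit/(1.7·a) = 2.1 − (-0.2819)/3.3830 = 2.1833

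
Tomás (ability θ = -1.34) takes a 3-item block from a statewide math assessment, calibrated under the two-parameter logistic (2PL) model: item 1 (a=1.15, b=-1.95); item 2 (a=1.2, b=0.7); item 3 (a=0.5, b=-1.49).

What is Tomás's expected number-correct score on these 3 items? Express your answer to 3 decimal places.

1.267

P(θ) = 1 / (1 + exp(−a(θ − b)))
P_1 = 1/(1+e^{-0.7015}) = 0.6685
P_2 = 1/(1+e^{2.4480}) = 0.0796
P_3 = 1/(1+e^{-0.0750}) = 0.5187
E[score] = 0.6685 + 0.0796 + 0.5187 = 1.2668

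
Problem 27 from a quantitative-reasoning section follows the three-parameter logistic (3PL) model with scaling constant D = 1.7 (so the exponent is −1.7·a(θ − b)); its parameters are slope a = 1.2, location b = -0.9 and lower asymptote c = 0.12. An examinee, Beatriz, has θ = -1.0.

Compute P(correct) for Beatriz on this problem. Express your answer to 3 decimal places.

0.515

P(θ) = c + (1 − c) · 1 / (1 + exp(−D·a(θ − b)))
Exponent: 1.7 × 1.2 × (-1.0 − (-0.9)) = -0.2040
1/(1 + e^{0.2040}) = 0.4492
P = 0.12 + 0.88 × 0.4492 = 0.5153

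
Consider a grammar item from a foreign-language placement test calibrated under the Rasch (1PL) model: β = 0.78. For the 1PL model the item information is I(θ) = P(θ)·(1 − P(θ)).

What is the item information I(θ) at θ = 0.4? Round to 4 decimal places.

0.2412

P = 1/(1+e^{0.3800}) = 0.4061
P(1−P) = 0.4061 × 0.5939 = 0.2412
I = P(1−P) = 0.24119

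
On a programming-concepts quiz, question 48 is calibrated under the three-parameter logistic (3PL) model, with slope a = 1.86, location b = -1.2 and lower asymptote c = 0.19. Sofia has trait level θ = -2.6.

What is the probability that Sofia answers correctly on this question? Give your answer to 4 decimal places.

P(θ) = c + (1 − c) · 1 / (1 + exp(−a(θ − b)))
Exponent: 1.86 × (-2.6 − (-1.2)) = -2.6040
1/(1 + e^{2.6040}) = 0.0689
P = 0.19 + 0.81 × 0.0689 = 0.2458

0.2458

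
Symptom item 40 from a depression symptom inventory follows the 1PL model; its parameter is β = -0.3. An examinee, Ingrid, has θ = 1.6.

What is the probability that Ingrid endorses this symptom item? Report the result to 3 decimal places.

0.870

P(θ) = 1 / (1 + exp(−(θ − β)))
Exponent: (1.6 − (-0.3)) = 1.9000
1/(1 + e^{-1.9000}) = 0.8699
P = 0.8699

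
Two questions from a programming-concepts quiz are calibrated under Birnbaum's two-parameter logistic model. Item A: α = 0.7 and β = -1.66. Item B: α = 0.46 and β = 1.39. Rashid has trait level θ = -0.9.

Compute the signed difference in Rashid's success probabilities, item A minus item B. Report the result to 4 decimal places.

P(θ) = 1 / (1 + exp(−α(θ − β)))
P_A = 0.6299
P_B = 0.2586
P_A − P_B = 0.3714

0.3714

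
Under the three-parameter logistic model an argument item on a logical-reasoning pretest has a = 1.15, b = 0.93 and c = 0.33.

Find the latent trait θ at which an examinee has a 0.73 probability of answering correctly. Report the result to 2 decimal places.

1.27

P(θ) = c + (1 − c) · 1 / (1 + exp(−a(θ − b)))
Remove guessing floor: (0.73 − 0.33)/(1 − 0.33) = 0.5970
logit = ln(0.5970/0.4030) = 0.3930
θ = b + logit/(a) = 0.93 + 0.3930/1.1500 = 1.2718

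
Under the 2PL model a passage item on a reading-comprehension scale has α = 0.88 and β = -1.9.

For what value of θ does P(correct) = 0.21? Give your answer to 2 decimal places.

-3.41

P(θ) = 1 / (1 + exp(−α(θ − β)))
logit = ln(0.2100/0.7900) = -1.3249
θ = β + logit/(α) = -1.9 + (-1.3249)/0.8800 = -3.4056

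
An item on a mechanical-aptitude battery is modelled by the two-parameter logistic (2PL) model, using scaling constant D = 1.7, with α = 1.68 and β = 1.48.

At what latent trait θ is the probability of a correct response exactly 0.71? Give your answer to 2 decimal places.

1.79

P(θ) = 1 / (1 + exp(−D·α(θ − β)))
logit = ln(0.7100/0.2900) = 0.8954
θ = β + logit/(1.7·α) = 1.48 + 0.8954/2.8560 = 1.7935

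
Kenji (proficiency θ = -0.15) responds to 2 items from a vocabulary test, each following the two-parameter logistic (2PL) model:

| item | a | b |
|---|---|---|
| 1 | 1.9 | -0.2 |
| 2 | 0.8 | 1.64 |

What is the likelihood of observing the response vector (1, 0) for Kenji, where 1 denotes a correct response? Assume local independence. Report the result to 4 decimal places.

0.4228

P(θ) = 1 / (1 + exp(−a(θ − b)))
P_1 = 1/(1+e^{-0.0950}) = 0.5237
P_2 = 1/(1+e^{1.4320}) = 0.1928
L = P_1 × (1−P_2) = 0.5237 × 0.8072 = 0.42276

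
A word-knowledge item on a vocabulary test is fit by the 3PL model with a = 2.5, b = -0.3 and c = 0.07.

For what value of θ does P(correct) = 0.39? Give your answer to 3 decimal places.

-0.558

P(θ) = c + (1 − c) · 1 / (1 + exp(−a(θ − b)))
Remove guessing floor: (0.39 − 0.07)/(1 − 0.07) = 0.3441
logit = ln(0.3441/0.6559) = -0.6451
θ = b + logit/(a) = -0.3 + (-0.6451)/2.5000 = -0.5581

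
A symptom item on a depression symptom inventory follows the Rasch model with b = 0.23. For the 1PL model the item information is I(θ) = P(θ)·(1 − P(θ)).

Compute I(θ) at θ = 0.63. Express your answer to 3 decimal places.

P = 1/(1+e^{-0.4000}) = 0.5987
P(1−P) = 0.5987 × 0.4013 = 0.2403
I = P(1−P) = 0.24026

0.240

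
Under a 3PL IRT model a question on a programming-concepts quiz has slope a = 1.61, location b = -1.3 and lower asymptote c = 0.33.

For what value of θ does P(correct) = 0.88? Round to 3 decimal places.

P(θ) = c + (1 − c) · 1 / (1 + exp(−a(θ − b)))
Remove guessing floor: (0.88 − 0.33)/(1 − 0.33) = 0.8209
logit = ln(0.8209/0.1791) = 1.5224
θ = b + logit/(a) = -1.3 + 1.5224/1.6100 = -0.3544

-0.354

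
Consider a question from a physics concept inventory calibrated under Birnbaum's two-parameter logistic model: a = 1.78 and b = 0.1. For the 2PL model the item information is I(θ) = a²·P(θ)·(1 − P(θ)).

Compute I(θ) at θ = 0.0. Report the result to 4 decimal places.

0.7859

P = 1/(1+e^{0.1780}) = 0.4556
P(1−P) = 0.4556 × 0.5444 = 0.2480
I = a² × P(1−P) = 1.78² × 0.2480 = 0.78586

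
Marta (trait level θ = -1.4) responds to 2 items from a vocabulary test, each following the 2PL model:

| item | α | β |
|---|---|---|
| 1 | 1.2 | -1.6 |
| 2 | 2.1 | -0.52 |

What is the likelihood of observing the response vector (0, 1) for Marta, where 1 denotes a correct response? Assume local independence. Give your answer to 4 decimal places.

P(θ) = 1 / (1 + exp(−α(θ − β)))
P_1 = 1/(1+e^{-0.2400}) = 0.5597
P_2 = 1/(1+e^{1.8480}) = 0.1361
L = (1−P_1) × P_2 = 0.4403 × 0.1361 = 0.05993

0.0599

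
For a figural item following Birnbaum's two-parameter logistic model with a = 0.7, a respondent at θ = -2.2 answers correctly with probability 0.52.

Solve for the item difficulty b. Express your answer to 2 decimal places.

-2.31

P(θ) = 1 / (1 + exp(−a(θ − b)))
logit(0.52) = ln(0.52/0.48) = 0.0800
b = θ − logit/(a) = -2.2 − 0.0800/0.7000 = -2.3143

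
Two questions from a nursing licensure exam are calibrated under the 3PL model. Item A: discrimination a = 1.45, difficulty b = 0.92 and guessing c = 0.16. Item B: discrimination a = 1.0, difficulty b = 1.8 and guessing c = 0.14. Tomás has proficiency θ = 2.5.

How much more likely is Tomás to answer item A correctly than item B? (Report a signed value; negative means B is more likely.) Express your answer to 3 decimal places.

P(θ) = c + (1 − c) · 1 / (1 + exp(−a(θ − b)))
P_A = 0.9228
P_B = 0.7146
P_A − P_B = 0.2082

0.208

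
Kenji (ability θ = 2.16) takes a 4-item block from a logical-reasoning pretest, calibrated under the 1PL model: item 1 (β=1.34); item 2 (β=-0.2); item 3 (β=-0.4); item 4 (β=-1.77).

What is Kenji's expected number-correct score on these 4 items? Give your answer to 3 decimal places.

P(θ) = 1 / (1 + exp(−(θ − β)))
P_1 = 1/(1+e^{-0.8200}) = 0.6942
P_2 = 1/(1+e^{-2.3600}) = 0.9137
P_3 = 1/(1+e^{-2.5600}) = 0.9282
P_4 = 1/(1+e^{-3.9300}) = 0.9807
E[score] = 0.6942 + 0.9137 + 0.9282 + 0.9807 = 3.5169

3.517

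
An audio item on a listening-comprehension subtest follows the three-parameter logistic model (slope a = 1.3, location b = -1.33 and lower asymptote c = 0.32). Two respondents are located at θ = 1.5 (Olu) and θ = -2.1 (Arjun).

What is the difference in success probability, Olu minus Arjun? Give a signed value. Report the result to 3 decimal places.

0.481

P(θ) = c + (1 − c) · 1 / (1 + exp(−a(θ − b)))
P(Olu) = 0.9833  [exponent 3.6790]
P(Arjun) = 0.5027  [exponent -1.0010]
Difference = 0.9833 − 0.5027 = 0.4805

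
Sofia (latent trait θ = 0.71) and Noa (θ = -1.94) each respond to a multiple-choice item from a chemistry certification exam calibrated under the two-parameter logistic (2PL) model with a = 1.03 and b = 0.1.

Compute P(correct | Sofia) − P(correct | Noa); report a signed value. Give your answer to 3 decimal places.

0.543

P(θ) = 1 / (1 + exp(−a(θ − b)))
P(Sofia) = 0.6521  [exponent 0.6283]
P(Noa) = 0.1090  [exponent -2.1012]
Difference = 0.6521 − 0.1090 = 0.5431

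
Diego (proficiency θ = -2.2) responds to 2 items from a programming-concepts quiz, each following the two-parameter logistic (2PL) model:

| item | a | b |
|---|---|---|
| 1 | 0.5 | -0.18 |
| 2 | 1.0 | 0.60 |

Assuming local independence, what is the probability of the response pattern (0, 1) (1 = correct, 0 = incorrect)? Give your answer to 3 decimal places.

0.042

P(θ) = 1 / (1 + exp(−a(θ − b)))
P_1 = 1/(1+e^{1.0100}) = 0.2670
P_2 = 1/(1+e^{2.8000}) = 0.0573
L = (1−P_1) × P_2 = 0.7330 × 0.0573 = 0.04202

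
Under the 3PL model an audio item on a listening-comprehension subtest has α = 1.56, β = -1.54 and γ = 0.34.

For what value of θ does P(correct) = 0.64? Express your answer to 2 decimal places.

-1.66

P(θ) = γ + (1 − γ) · 1 / (1 + exp(−α(θ − β)))
Remove guessing floor: (0.64 − 0.34)/(1 − 0.34) = 0.4545
logit = ln(0.4545/0.5455) = -0.1823
θ = β + logit/(α) = -1.54 + (-0.1823)/1.5600 = -1.6569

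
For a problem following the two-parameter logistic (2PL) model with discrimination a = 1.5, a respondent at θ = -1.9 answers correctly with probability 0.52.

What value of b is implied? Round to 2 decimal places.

P(θ) = 1 / (1 + exp(−a(θ − b)))
logit(0.52) = ln(0.52/0.48) = 0.0800
b = θ − logit/(a) = -1.9 − 0.0800/1.5000 = -1.9534

-1.95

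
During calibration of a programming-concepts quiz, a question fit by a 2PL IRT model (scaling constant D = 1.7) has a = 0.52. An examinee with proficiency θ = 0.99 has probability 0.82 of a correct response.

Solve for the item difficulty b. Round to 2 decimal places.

P(θ) = 1 / (1 + exp(−D·a(θ − b)))
logit(0.82) = ln(0.82/0.18) = 1.5163
b = θ − logit/(1.7·a) = 0.99 − 1.5163/0.8840 = -0.7253

-0.73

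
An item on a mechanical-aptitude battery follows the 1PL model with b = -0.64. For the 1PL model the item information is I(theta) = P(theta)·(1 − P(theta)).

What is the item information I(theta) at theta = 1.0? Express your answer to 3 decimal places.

0.136

P = 1/(1+e^{-1.6400}) = 0.8375
P(1−P) = 0.8375 × 0.1625 = 0.1361
I = P(1−P) = 0.13607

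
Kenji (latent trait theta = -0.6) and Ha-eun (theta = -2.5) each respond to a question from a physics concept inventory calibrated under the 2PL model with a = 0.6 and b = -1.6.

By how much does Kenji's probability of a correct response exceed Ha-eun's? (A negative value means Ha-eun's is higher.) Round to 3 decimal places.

0.277

P(theta) = 1 / (1 + exp(−a(theta − b)))
P(Kenji) = 0.6457  [exponent 0.6000]
P(Ha-eun) = 0.3682  [exponent -0.5400]
Difference = 0.6457 − 0.3682 = 0.2775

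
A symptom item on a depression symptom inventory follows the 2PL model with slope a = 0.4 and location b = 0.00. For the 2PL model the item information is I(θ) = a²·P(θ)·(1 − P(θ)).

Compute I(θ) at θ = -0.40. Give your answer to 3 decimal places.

P = 1/(1+e^{0.1600}) = 0.4601
P(1−P) = 0.4601 × 0.5399 = 0.2484
I = a² × P(1−P) = 0.4² × 0.2484 = 0.03975

0.040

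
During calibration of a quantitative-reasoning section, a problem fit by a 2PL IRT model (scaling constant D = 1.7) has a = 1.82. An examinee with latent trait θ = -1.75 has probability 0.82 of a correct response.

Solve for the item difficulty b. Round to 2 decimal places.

-2.24

P(θ) = 1 / (1 + exp(−D·a(θ − b)))
logit(0.82) = ln(0.82/0.18) = 1.5163
b = θ − logit/(1.7·a) = -1.75 − 1.5163/3.0940 = -2.2401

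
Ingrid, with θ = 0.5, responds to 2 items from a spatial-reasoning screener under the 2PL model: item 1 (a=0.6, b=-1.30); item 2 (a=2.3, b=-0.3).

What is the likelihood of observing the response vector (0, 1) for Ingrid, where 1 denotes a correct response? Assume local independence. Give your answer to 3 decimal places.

0.219

P(θ) = 1 / (1 + exp(−a(θ − b)))
P_1 = 1/(1+e^{-1.0800}) = 0.7465
P_2 = 1/(1+e^{-1.8400}) = 0.8629
L = (1−P_1) × P_2 = 0.2535 × 0.8629 = 0.21876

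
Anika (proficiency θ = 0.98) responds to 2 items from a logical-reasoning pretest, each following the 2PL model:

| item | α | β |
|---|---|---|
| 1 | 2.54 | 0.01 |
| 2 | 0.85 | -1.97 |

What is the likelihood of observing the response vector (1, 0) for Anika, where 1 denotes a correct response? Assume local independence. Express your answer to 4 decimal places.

P(θ) = 1 / (1 + exp(−α(θ − β)))
P_1 = 1/(1+e^{-2.4638}) = 0.9216
P_2 = 1/(1+e^{-2.5075}) = 0.9247
L = P_1 × (1−P_2) = 0.9216 × 0.0753 = 0.06943

0.0694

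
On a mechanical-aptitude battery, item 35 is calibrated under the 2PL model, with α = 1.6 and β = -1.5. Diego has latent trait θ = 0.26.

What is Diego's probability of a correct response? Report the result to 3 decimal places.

P(θ) = 1 / (1 + exp(−α(θ − β)))
Exponent: 1.6 × (0.26 − (-1.5)) = 2.8160
1/(1 + e^{-2.8160}) = 0.9435

0.944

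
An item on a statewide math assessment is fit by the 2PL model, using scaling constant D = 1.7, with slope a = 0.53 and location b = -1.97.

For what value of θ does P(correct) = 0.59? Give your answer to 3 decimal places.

P(θ) = 1 / (1 + exp(−D·a(θ − b)))
logit = ln(0.5900/0.4100) = 0.3640
θ = b + logit/(1.7·a) = -1.97 + 0.3640/0.9010 = -1.5660

-1.566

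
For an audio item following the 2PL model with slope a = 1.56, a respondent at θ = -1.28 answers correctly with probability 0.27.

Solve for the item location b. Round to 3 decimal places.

P(θ) = 1 / (1 + exp(−a(θ − b)))
logit(0.27) = ln(0.27/0.73) = -0.9946
b = θ − logit/(a) = -1.28 − (-0.9946)/1.5600 = -0.6424

-0.642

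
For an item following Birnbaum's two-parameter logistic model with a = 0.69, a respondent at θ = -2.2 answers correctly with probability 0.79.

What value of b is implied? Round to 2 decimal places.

P(θ) = 1 / (1 + exp(−a(θ − b)))
logit(0.79) = ln(0.79/0.21) = 1.3249
b = θ − logit/(a) = -2.2 − 1.3249/0.6900 = -4.1202

-4.12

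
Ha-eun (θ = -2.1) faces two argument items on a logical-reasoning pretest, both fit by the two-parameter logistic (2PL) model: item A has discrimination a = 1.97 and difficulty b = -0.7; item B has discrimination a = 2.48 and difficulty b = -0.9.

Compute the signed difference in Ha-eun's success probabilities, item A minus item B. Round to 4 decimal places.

0.0111

P(θ) = 1 / (1 + exp(−a(θ − b)))
P_A = 0.0596
P_B = 0.0485
P_A − P_B = 0.0111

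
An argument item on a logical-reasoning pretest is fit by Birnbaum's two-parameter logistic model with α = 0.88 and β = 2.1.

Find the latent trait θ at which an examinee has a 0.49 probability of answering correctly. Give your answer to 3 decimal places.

P(θ) = 1 / (1 + exp(−α(θ − β)))
logit = ln(0.4900/0.5100) = -0.0400
θ = β + logit/(α) = 2.1 + (-0.0400)/0.8800 = 2.0545

2.055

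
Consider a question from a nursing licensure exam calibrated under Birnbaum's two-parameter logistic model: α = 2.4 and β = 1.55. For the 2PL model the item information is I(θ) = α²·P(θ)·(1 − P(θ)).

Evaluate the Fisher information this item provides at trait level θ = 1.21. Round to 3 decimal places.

1.225

P = 1/(1+e^{0.8160}) = 0.3066
P(1−P) = 0.3066 × 0.6934 = 0.2126
I = α² × P(1−P) = 2.4² × 0.2126 = 1.22459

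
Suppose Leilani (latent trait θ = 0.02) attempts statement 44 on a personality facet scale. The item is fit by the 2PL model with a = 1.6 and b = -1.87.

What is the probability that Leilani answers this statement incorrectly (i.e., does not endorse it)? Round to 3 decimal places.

0.046

P(θ) = 1 / (1 + exp(−a(θ − b)))
Exponent: 1.6 × (0.02 − (-1.87)) = 3.0240
1/(1 + e^{-3.0240}) = 0.9536
P(incorrect) = 1 − 0.9536 = 0.0464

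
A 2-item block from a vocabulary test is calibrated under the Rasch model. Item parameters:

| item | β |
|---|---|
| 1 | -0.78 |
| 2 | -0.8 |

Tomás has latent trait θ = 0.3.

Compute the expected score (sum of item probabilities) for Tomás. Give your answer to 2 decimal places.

1.50

P(θ) = 1 / (1 + exp(−(θ − β)))
P_1 = 1/(1+e^{-1.0800}) = 0.7465
P_2 = 1/(1+e^{-1.1000}) = 0.7503
E[score] = 0.7465 + 0.7503 = 1.4968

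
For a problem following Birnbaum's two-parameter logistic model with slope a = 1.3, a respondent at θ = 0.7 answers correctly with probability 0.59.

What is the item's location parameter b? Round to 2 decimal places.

0.42

P(θ) = 1 / (1 + exp(−a(θ − b)))
logit(0.59) = ln(0.59/0.41) = 0.3640
b = θ − logit/(a) = 0.7 − 0.3640/1.3000 = 0.4200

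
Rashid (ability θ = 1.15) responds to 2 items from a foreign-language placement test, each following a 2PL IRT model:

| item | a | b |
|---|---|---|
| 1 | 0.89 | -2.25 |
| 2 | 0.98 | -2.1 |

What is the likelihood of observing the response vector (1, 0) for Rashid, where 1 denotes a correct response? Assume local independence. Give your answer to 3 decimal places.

P(θ) = 1 / (1 + exp(−a(θ − b)))
P_1 = 1/(1+e^{-3.0260}) = 0.9537
P_2 = 1/(1+e^{-3.1850}) = 0.9603
L = P_1 × (1−P_2) = 0.9537 × 0.0397 = 0.03790

0.038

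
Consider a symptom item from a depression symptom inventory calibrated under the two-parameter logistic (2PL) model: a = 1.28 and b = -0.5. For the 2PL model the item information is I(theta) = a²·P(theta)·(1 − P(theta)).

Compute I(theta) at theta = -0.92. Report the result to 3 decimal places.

P = 1/(1+e^{0.5376}) = 0.3687
P(1−P) = 0.3687 × 0.6313 = 0.2328
I = a² × P(1−P) = 1.28² × 0.2328 = 0.38137

0.381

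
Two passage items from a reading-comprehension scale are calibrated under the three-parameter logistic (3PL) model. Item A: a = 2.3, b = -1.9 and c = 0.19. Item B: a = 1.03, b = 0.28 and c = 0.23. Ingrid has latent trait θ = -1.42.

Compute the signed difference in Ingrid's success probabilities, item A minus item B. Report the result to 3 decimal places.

0.454

P(θ) = c + (1 − c) · 1 / (1 + exp(−a(θ − b)))
P_A = 0.7983
P_B = 0.3439
P_A − P_B = 0.4544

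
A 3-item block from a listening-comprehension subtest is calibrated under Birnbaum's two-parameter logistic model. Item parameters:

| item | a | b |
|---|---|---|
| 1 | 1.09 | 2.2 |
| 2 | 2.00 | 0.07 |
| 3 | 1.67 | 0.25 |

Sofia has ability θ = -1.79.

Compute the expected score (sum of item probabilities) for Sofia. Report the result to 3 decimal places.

P(θ) = 1 / (1 + exp(−a(θ − b)))
P_1 = 1/(1+e^{4.3491}) = 0.0128
P_2 = 1/(1+e^{3.7200}) = 0.0237
P_3 = 1/(1+e^{3.4068}) = 0.0321
E[score] = 0.0128 + 0.0237 + 0.0321 = 0.0685

0.068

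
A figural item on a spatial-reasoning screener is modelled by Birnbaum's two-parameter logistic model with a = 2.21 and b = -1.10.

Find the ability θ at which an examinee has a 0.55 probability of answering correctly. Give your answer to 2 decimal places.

P(θ) = 1 / (1 + exp(−a(θ − b)))
logit = ln(0.5500/0.4500) = 0.2007
θ = b + logit/(a) = -1.10 + 0.2007/2.2100 = -1.0092

-1.01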